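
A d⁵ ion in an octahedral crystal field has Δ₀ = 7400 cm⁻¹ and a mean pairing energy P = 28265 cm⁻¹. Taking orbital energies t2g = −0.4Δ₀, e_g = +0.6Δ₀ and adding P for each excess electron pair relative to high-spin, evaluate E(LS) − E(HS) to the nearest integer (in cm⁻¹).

High-spin: t2g^3 e_g^2, CFSE = 0.0Δ₀ = 0 cm⁻¹.
Low-spin: t2g^5 e_g^0, orbital CFSE = -2.0Δ₀ = -14800 cm⁻¹; plus 2 excess pairs × P = +56530 cm⁻¹; total 41730 cm⁻¹.
E(LS) − E(HS) = 41730 − (0) = 41730 cm⁻¹.

41730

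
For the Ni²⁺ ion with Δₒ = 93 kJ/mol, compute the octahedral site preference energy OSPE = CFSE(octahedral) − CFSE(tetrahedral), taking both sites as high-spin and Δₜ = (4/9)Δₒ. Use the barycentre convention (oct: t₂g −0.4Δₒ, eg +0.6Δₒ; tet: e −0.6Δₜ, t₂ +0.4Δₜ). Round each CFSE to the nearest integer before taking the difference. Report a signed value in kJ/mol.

-79

Ni²⁺: group 10, so d-count = 10 − 2 = 8.
Octahedral (high-spin): t₂g⁶ eg², CFSE = 6(−0.4) + 2(+0.6) = -1.2Δₒ = -1.2 × 93 = -112 kJ/mol.
Tetrahedral e⁴ t₂⁴ gives -0.8Δₜ = -0.8 × (4/9) × 93 = -33 kJ/mol.
OSPE = -112 − (-33) = -79 kJ/mol.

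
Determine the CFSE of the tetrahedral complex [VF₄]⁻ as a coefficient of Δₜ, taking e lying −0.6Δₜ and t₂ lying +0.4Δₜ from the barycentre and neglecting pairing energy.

-1.2 Δₜ

Each F⁻ contributes -1; 4 × (-1) = -4. With overall charge -1, V is in the +3 oxidation state.
V³⁺: group 5, so d-count = 5 − 3 = 2.
Tetrahedral splitting is small, so the complex is high-spin.
Configuration: e² t₂⁰.
CFSE = 2(-0.6Δₜ) + 0(0.4Δₜ) = -1.2Δₜ + 0.0Δₜ = -1.2Δₜ.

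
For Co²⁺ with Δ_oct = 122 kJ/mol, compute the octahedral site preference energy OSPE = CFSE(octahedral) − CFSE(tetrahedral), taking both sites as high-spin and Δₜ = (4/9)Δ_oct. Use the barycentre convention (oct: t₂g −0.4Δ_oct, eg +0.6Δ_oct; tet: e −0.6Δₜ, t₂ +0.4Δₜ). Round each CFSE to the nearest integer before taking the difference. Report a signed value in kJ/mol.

Co sits in group 9; removing 2 electrons leaves Co²⁺ with 9 − 2 = 7 d electrons.
In an octahedral site d⁷ (HS) is t₂g⁵ eg², giving CFSE(oct) = -0.8Δ_oct = -98 kJ/mol.
Tetrahedral: e⁴ t₂³, CFSE = 4(−0.6) + 3(+0.4) = -1.2Δₜ = -1.2 × (4/9) × 122 = -65 kJ/mol.
Subtracting, OSPE = -98 − (-65) = -33 kJ/mol.

-33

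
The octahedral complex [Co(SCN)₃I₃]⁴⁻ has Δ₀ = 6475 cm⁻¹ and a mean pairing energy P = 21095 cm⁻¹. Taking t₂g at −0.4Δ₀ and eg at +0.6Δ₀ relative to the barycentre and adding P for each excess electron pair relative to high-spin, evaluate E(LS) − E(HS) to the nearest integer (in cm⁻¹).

Ligand charges: 3×(-1) from SCN⁻ and 3×(-1) from I⁻ sum to -6; with overall charge -4, Co is +2.
Co²⁺: group 9, so d-count = 9 − 2 = 7.
High-spin: t₂g⁵ eg², CFSE = -0.8Δ₀ = -5180 cm⁻¹.
Low-spin t₂g⁶ eg¹ gives -1.8Δ₀ = -11655 cm⁻¹, but forming 1 extra pair costs 1P = 21095 cm⁻¹, so E(LS) = -11655 + 21095 = 9440 cm⁻¹.
Thus E(LS) − E(HS) = 14620 cm⁻¹.

14620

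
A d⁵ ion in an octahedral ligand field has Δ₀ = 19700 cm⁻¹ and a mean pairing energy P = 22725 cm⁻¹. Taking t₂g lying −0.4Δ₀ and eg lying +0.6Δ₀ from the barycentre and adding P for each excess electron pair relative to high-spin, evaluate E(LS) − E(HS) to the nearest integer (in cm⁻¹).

High-spin d⁵ fills as t₂g³ eg² with CFSE 3(−0.4) + 2(+0.6) = 0.0Δ₀ = 0 cm⁻¹.
Low-spin t₂g⁵ eg⁰ gives -2.0Δ₀ = -39400 cm⁻¹, but forming 2 extra pairs costs 2P = 45450 cm⁻¹, so E(LS) = -39400 + 45450 = 6050 cm⁻¹.
The difference is 6050 − (0) = 6050 cm⁻¹, so high-spin lies lower.

6050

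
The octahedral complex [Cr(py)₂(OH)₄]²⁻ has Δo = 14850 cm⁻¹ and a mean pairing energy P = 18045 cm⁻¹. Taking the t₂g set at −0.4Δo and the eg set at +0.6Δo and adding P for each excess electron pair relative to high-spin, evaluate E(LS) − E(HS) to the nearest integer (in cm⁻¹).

Ligand charges: 2×(+0) from py and 4×(-1) from OH⁻ sum to -4; with overall charge -2, Cr is +2.
Group 6 minus oxidation state +2 gives a d⁴ configuration for Cr²⁺.
High-spin d⁴ fills as t₂g³ eg¹ with CFSE 3(−0.4) + 1(+0.6) = -0.6Δo = -8910 cm⁻¹.
For low-spin the configuration is t₂g⁴ eg⁰: orbital energy -1.6 × 14850 = -23760 cm⁻¹, and 1 additional pair relative to high-spin adds 18045 cm⁻¹, giving -5715 cm⁻¹.
Thus E(LS) − E(HS) = 3195 cm⁻¹.

3195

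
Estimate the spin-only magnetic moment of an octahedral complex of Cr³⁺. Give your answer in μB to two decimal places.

3.87 μB

Cr sits in group 6; removing 3 electrons leaves Cr³⁺ with 6 − 3 = 3 d electrons.
Configuration: t2g^3 e_g^0 → 3 unpaired electrons.
μ(spin-only) = √[3(3+2)] = √15 ≈ 3.87 μB.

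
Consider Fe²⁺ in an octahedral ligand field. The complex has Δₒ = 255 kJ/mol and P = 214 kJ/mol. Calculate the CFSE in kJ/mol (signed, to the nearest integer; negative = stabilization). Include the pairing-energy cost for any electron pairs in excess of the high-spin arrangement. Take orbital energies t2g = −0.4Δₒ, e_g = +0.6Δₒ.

Fe sits in group 8; removing 2 electrons leaves Fe²⁺ with 8 − 2 = 6 d electrons.
Since Δₒ = 255 kJ/mol > P = 214 kJ/mol, the complex adopts the low-spin configuration.
Filling d⁶ accordingly: t2g^6 e_g^0.
Orbital CFSE = -2.4Δₒ = -2.4 × 255 = -612 kJ/mol.
Excess pairs vs high-spin: 3 − 1 = 2; pairing cost = +428 kJ/mol.
Net CFSE = -612 + 428 = -184 kJ/mol.

-184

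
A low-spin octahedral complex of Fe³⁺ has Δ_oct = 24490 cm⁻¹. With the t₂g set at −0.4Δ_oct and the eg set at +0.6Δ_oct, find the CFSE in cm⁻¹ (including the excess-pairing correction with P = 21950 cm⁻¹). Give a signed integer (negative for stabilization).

Fe³⁺: group 8, so d-count = 8 − 3 = 5.
Configuration: t₂g⁵ eg⁰.
CFSE(orbital) = 5×(-0.4Δ_oct) + 0×(0.6Δ_oct) = -2.0Δ_oct; with Δ_oct = 24490 cm⁻¹ that is -48980 cm⁻¹.
High-spin d⁵ would be t₂g³ eg² with 0 pairs; low-spin has 2, so 2 excess pairs cost +2P = +43900 cm⁻¹.
Combining: -48980 + 43900 = -5080 cm⁻¹.

-5080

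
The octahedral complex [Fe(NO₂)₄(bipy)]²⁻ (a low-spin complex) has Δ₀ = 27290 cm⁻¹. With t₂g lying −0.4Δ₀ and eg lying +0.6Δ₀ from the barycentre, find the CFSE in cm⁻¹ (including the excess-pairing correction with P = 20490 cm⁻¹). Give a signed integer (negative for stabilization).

Ligand charges: 4×(-1) from NO₂⁻ and 1×(+0) from bipy sum to -4; with overall charge -2, Fe is +2.
Fe²⁺: group 8, so d-count = 8 − 2 = 6.
The d⁶ electrons fill as t₂g⁶ eg⁰.
Orbital CFSE = 6(-0.4) + 0(0.6) = -2.4Δ₀ = -2.4 × 27290 = -65496 cm⁻¹.
Relative to high-spin t₂g⁴ eg² (1 paired), the low-spin configuration has 2 additional pairs, contributing +2 × 20490 = +40980 cm⁻¹.
Combining: -65496 + 40980 = -24516 cm⁻¹.

-24516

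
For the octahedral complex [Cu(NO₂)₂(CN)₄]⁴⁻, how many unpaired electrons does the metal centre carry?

1

Ligand charges: 2×(-1) from NO₂⁻ and 4×(-1) from CN⁻ sum to -6; with overall charge -4, Cu is +2.
Cu²⁺: group 11, so d-count = 11 − 2 = 9.
Configuration: t2g^6 e_g^3, giving 1 unpaired electron.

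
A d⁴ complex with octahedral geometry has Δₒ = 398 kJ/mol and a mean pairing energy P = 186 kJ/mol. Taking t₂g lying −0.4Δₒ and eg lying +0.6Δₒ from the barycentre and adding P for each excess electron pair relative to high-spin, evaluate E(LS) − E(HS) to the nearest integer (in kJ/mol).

High-spin: t₂g³ eg¹, CFSE = -0.6Δₒ = -239 kJ/mol.
For low-spin the configuration is t₂g⁴ eg⁰: orbital energy -1.6 × 398 = -637 kJ/mol, and 1 additional pair relative to high-spin adds 186 kJ/mol, giving -451 kJ/mol.
The difference is -451 − (-239) = -212 kJ/mol, so low-spin lies lower.

-212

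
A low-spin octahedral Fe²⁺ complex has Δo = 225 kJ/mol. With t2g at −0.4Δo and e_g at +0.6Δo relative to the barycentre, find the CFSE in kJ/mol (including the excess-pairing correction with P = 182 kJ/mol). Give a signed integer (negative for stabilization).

Fe is in group 8, so Fe²⁺ is d⁶ (8 − 2 = 6).
Configuration: t2g^6 e_g^0.
The orbital stabilization is -2.4Δo = -2.4 × 225 = -540 kJ/mol.
Relative to high-spin t2g^4 e_g^2 (1 paired), the low-spin configuration has 2 additional pairs, contributing +2 × 182 = +364 kJ/mol.
Combining: -540 + 364 = -176 kJ/mol.

-176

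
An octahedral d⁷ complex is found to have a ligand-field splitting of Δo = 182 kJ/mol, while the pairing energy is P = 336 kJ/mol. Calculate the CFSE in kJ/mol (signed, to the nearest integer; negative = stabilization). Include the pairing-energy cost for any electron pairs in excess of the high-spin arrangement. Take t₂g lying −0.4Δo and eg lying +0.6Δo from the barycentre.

-146

Since Δo = 182 kJ/mol < P = 336 kJ/mol, the complex adopts the high-spin configuration.
Configuration: t₂g⁵ eg².
Orbital CFSE = -0.8Δo = -0.8 × 182 = -146 kJ/mol.
High-spin has no excess pairs, so no pairing correction applies.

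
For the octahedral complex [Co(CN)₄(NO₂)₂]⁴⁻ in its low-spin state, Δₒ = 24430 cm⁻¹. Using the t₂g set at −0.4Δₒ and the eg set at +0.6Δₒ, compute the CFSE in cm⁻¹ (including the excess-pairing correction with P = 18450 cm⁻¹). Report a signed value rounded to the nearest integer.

-25524

Ligand charges: 4×(-1) from CN⁻ and 2×(-1) from NO₂⁻ sum to -6; with overall charge -4, Co is +2.
Co²⁺: group 9, so d-count = 9 − 2 = 7.
Electron filling gives t₂g⁶ eg¹.
Orbital CFSE = 6(-0.4) + 1(0.6) = -1.8Δₒ = -1.8 × 24430 = -43974 cm⁻¹.
High-spin d⁷ would be t₂g⁵ eg² with 2 pairs; low-spin has 3, so 1 excess pair costs +1P = +18450 cm⁻¹.
Overall CFSE = -43974 + 18450 = -25524 cm⁻¹.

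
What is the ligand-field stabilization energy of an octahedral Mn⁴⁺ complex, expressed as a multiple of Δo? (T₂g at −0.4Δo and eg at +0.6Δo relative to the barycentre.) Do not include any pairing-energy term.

Group 7 minus oxidation state +4 gives a d³ configuration for Mn⁴⁺.
Configuration: t₂g³ eg⁰.
CFSE = 3(-0.4Δo) + 0(0.6Δo) = -1.2Δo + 0.0Δo = -1.2Δo.

-1.2 Δo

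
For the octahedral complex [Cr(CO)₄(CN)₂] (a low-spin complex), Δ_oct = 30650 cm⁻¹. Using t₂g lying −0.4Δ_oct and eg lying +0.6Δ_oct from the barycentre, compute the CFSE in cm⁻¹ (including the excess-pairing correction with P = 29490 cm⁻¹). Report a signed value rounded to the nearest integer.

Ligand charges: 4×(+0) from CO and 2×(-1) from CN⁻ sum to -2; with overall charge +0, Cr is +2.
Cr²⁺: group 6, so d-count = 6 − 2 = 4.
The d⁴ electrons fill as t₂g⁴ eg⁰.
CFSE(orbital) = 4×(-0.4Δ_oct) + 0×(0.6Δ_oct) = -1.6Δ_oct; with Δ_oct = 30650 cm⁻¹ that is -49040 cm⁻¹.
Pairing penalty: 1 pair vs 0 in the high-spin reference → 1 extra × P = 29490 cm⁻¹.
Combining: -49040 + 29490 = -19550 cm⁻¹.

-19550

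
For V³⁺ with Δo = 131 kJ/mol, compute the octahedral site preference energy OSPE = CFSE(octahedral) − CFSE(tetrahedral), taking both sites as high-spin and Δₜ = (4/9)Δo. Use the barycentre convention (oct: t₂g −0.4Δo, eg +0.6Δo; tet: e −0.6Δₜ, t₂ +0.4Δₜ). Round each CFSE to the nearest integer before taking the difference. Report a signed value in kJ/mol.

-35

V³⁺: group 5, so d-count = 5 − 3 = 2.
Octahedral (high-spin): t₂g² eg⁰, CFSE = 2(−0.4) + 0(+0.6) = -0.8Δo = -0.8 × 131 = -105 kJ/mol.
Tetrahedral e² t₂⁰ gives -1.2Δₜ = -1.2 × (4/9) × 131 = -70 kJ/mol.
OSPE = CFSE(oct) − CFSE(tet) = -105 − (-70) = -35 kJ/mol.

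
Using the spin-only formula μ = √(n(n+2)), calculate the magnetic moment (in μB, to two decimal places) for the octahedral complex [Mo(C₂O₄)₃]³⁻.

Each C₂O₄²⁻ contributes -2; 3 × (-2) = -6. With overall charge -3, Mo is in the +3 oxidation state.
Mo is in group 6, so Mo³⁺ is d³ (6 − 3 = 3).
Configuration: t2g^3 e_g^0 → 3 unpaired electrons.
μ(spin-only) = √[3(3+2)] = √15 ≈ 3.87 μB.

3.87 μB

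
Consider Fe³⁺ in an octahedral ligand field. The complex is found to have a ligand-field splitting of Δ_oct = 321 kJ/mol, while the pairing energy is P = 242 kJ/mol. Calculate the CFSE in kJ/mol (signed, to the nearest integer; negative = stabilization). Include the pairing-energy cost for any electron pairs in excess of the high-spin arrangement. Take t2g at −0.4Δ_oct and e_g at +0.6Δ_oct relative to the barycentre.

Fe sits in group 8; removing 3 electrons leaves Fe³⁺ with 8 − 3 = 5 d electrons.
With Δ_oct > P the complex is low-spin.
Filling d⁵ accordingly: t2g^5 e_g^0.
Orbital CFSE = -2.0Δ_oct = -2.0 × 321 = -642 kJ/mol.
Excess pairs vs high-spin: 2 − 0 = 2; pairing cost = +484 kJ/mol.
Net CFSE = -642 + 484 = -158 kJ/mol.

-158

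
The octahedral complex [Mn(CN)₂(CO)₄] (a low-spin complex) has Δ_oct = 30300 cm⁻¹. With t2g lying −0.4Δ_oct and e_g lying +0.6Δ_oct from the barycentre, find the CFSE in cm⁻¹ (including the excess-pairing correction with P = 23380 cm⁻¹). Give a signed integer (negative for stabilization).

Ligand charges: 2×(-1) from CN⁻ and 4×(+0) from CO sum to -2; with overall charge +0, Mn is +2.
Mn²⁺: group 7, so d-count = 7 − 2 = 5.
The d⁵ electrons fill as t2g^5 e_g^0.
The orbital stabilization is -2.0Δ_oct = -2.0 × 30300 = -60600 cm⁻¹.
High-spin d⁵ would be t2g^3 e_g^2 with 0 pairs; low-spin has 2, so 2 excess pairs cost +2P = +46760 cm⁻¹.
Overall CFSE = -60600 + 46760 = -13840 cm⁻¹.

-13840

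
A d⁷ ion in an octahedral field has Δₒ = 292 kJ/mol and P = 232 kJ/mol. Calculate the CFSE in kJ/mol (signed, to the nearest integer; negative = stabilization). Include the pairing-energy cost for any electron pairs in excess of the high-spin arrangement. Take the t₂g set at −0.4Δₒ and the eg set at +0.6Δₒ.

-294

Since Δₒ = 292 kJ/mol > P = 232 kJ/mol, the complex adopts the low-spin configuration.
Filling d⁷ accordingly: t₂g⁶ eg¹.
Orbital CFSE = -1.8Δₒ = -1.8 × 292 = -526 kJ/mol.
Excess pairs vs high-spin: 3 − 2 = 1; pairing cost = +232 kJ/mol.
Net CFSE = -526 + 232 = -294 kJ/mol.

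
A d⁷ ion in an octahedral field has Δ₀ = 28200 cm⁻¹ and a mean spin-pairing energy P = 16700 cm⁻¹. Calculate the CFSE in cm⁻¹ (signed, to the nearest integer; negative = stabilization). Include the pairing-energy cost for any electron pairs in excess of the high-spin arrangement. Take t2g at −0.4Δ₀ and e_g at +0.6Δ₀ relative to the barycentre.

-34060

Δ₀ > P, so pairing is preferred: the ground state is low-spin.
Filling d⁷ accordingly: t2g^6 e_g^1.
Orbital CFSE = -1.8Δ₀ = -1.8 × 28200 = -50760 cm⁻¹.
Excess pairs vs high-spin: 3 − 2 = 1; pairing cost = +16700 cm⁻¹.
Net CFSE = -50760 + 16700 = -34060 cm⁻¹.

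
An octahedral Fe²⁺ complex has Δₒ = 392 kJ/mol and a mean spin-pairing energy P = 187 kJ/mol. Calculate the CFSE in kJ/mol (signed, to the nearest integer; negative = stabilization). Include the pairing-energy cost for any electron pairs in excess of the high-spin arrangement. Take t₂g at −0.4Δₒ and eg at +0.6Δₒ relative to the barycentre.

Fe²⁺: group 8, so d-count = 8 − 2 = 6.
With Δₒ > P the complex is low-spin.
Configuration: t₂g⁶ eg⁰.
Orbital CFSE = -2.4Δₒ = -2.4 × 392 = -941 kJ/mol.
Excess pairs vs high-spin: 3 − 1 = 2; pairing cost = +374 kJ/mol.
Net CFSE = -941 + 374 = -567 kJ/mol.

-567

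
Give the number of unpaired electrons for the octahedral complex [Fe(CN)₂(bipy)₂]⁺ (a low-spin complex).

1

Ligand charges: 2×(-1) from CN⁻ and 2×(+0) from bipy sum to -2; with overall charge +1, Fe is +3.
Fe sits in group 8; removing 3 electrons leaves Fe³⁺ with 8 − 3 = 5 d electrons.
Configuration: t2g^5 e_g^0, giving 1 unpaired electron.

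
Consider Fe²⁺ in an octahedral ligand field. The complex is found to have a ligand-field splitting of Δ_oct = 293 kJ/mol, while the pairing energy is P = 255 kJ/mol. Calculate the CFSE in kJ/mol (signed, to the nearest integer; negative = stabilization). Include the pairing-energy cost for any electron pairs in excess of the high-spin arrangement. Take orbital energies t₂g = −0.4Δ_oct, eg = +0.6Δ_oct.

-193

Fe sits in group 8; removing 2 electrons leaves Fe²⁺ with 8 − 2 = 6 d electrons.
Δ_oct > P, so pairing is preferred: the ground state is low-spin.
Filling d⁶ accordingly: t₂g⁶ eg⁰.
Orbital CFSE = -2.4Δ_oct = -2.4 × 293 = -703 kJ/mol.
Excess pairs vs high-spin: 3 − 1 = 2; pairing cost = +510 kJ/mol.
Net CFSE = -703 + 510 = -193 kJ/mol.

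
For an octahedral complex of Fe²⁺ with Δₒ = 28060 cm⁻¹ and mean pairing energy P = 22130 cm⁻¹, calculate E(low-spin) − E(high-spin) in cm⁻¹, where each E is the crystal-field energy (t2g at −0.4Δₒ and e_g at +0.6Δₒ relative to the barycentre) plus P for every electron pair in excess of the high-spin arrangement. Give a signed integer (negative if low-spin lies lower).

Fe sits in group 8; removing 2 electrons leaves Fe²⁺ with 8 − 2 = 6 d electrons.
High-spin d⁶ fills as t2g^4 e_g^2 with CFSE 4(−0.4) + 2(+0.6) = -0.4Δₒ = -11224 cm⁻¹.
For low-spin the configuration is t2g^6 e_g^0: orbital energy -2.4 × 28060 = -67344 cm⁻¹, and 2 additional pairs relative to high-spin add 44260 cm⁻¹, giving -23084 cm⁻¹.
E(LS) − E(HS) = -23084 − (-11224) = -11860 cm⁻¹.

-11860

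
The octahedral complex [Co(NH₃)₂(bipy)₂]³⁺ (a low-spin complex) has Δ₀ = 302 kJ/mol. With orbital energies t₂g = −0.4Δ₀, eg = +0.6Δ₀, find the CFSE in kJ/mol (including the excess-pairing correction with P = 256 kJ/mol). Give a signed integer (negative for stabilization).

Ligand charges: 2×(+0) from NH₃ and 2×(+0) from bipy sum to +0; with overall charge +3, Co is +3.
Co sits in group 9; removing 3 electrons leaves Co³⁺ with 9 − 3 = 6 d electrons.
The d⁶ electrons fill as t₂g⁶ eg⁰.
Orbital CFSE = 6(-0.4) + 0(0.6) = -2.4Δ₀ = -2.4 × 302 = -725 kJ/mol.
High-spin d⁶ would be t₂g⁴ eg² with 1 pair; low-spin has 3, so 2 excess pairs cost +2P = +512 kJ/mol.
Overall CFSE = -725 + 512 = -213 kJ/mol.

-213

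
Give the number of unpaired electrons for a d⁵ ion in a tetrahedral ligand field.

Tetrahedral fields are weak (Δₜ ≈ 4/9 Δₒ), so electrons fill high-spin.
Configuration: e² t₂³, giving 5 unpaired electrons.

5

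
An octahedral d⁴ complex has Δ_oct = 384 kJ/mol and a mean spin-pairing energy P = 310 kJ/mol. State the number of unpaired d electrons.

Δ_oct > P, so pairing is preferred: the ground state is low-spin.
Configuration: t₂g⁴ eg⁰.
Unpaired electrons: 2.

2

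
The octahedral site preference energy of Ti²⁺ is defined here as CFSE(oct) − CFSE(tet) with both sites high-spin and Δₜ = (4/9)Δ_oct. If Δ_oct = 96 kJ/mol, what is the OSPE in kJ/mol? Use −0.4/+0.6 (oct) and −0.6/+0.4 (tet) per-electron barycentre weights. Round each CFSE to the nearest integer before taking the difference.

Group 4 minus oxidation state +2 gives a d² configuration for Ti²⁺.
Octahedral (high-spin): t₂g² eg⁰, CFSE = 2(−0.4) + 0(+0.6) = -0.8Δ_oct = -0.8 × 96 = -77 kJ/mol.
Tetrahedral: e² t₂⁰, CFSE = 2(−0.6) + 0(+0.4) = -1.2Δₜ = -1.2 × (4/9) × 96 = -51 kJ/mol.
OSPE = CFSE(oct) − CFSE(tet) = -77 − (-51) = -26 kJ/mol.

-26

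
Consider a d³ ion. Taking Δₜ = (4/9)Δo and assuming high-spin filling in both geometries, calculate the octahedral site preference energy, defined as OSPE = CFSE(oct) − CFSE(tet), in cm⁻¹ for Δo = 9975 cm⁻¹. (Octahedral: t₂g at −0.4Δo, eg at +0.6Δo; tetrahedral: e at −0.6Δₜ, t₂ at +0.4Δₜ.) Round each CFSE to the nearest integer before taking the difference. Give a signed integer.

Octahedral (high-spin): t₂g³ eg⁰, CFSE = 3(−0.4) + 0(+0.6) = -1.2Δo = -1.2 × 9975 = -11970 cm⁻¹.
Tetrahedral e² t₂¹ gives -0.8Δₜ = -0.8 × (4/9) × 9975 = -3547 cm⁻¹.
OSPE = -11970 − (-3547) = -8423 cm⁻¹.

-8423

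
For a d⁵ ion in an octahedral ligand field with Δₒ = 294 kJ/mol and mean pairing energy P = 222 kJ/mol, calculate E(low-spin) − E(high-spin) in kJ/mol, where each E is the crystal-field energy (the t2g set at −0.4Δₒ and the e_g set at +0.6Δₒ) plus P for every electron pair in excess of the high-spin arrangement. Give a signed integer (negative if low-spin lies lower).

In the high-spin limit (t2g^3 e_g^2) the orbital term is 0.0Δₒ = 0 kJ/mol, with no excess pairing.
Low-spin: t2g^5 e_g^0, orbital CFSE = -2.0Δₒ = -588 kJ/mol; plus 2 excess pairs × P = +444 kJ/mol; total -144 kJ/mol.
E(LS) − E(HS) = -144 − (0) = -144 kJ/mol.

-144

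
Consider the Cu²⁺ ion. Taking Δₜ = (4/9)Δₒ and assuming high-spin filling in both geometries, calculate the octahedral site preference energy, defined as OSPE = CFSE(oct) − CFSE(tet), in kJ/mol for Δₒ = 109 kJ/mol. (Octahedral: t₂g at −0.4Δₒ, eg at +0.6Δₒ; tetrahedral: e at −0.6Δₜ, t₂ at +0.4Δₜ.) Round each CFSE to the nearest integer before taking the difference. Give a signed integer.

Cu sits in group 11; removing 2 electrons leaves Cu²⁺ with 11 − 2 = 9 d electrons.
Octahedral high-spin t₂g⁶ eg³: CFSE = -0.6 × 109 = -65 kJ/mol.
Tetrahedral e⁴ t₂⁵ gives -0.4Δₜ = -0.4 × (4/9) × 109 = -19 kJ/mol.
Subtracting, OSPE = -65 − (-19) = -46 kJ/mol.

-46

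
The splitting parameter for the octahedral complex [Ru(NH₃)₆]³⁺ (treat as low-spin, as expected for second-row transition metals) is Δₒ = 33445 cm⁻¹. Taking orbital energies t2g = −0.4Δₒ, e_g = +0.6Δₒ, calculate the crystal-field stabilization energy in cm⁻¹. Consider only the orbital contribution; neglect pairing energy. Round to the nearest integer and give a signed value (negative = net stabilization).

NH₃ is neutral, so the +3 overall charge sits on Ru: oxidation state +3.
Group 8 minus oxidation state +3 gives a d⁵ configuration for Ru³⁺.
Electron filling gives t2g^5 e_g^0.
Orbital CFSE = 5(-0.4) + 0(0.6) = -2.0Δₒ = -2.0 × 33445 = -66890 cm⁻¹.

-66890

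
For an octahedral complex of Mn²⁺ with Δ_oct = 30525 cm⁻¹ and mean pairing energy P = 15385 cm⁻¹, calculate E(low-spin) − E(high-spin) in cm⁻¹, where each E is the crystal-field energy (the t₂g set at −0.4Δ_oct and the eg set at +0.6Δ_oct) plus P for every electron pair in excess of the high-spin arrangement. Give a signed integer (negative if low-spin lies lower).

-30280

Mn is in group 7, so Mn²⁺ is d⁵ (7 − 2 = 5).
High-spin d⁵ fills as t₂g³ eg² with CFSE 3(−0.4) + 2(+0.6) = 0.0Δ_oct = 0 cm⁻¹.
Low-spin: t₂g⁵ eg⁰, orbital CFSE = -2.0Δ_oct = -61050 cm⁻¹; plus 2 excess pairs × P = +30770 cm⁻¹; total -30280 cm⁻¹.
Thus E(LS) − E(HS) = -30280 cm⁻¹.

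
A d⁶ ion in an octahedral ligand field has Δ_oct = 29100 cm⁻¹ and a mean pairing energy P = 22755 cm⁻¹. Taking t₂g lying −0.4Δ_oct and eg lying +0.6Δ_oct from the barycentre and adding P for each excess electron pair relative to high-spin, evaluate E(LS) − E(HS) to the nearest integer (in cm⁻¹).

-12690

In the high-spin limit (t₂g⁴ eg²) the orbital term is -0.4Δ_oct = -11640 cm⁻¹, with no excess pairing.
For low-spin the configuration is t₂g⁶ eg⁰: orbital energy -2.4 × 29100 = -69840 cm⁻¹, and 2 additional pairs relative to high-spin add 45510 cm⁻¹, giving -24330 cm⁻¹.
Thus E(LS) − E(HS) = -12690 cm⁻¹.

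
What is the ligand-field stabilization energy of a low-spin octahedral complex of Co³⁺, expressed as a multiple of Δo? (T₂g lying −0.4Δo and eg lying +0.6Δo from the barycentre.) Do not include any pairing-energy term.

Co sits in group 9; removing 3 electrons leaves Co³⁺ with 9 − 3 = 6 d electrons.
Configuration: t₂g⁶ eg⁰.
CFSE = 6(-0.4Δo) + 0(0.6Δo) = -2.4Δo + 0.0Δo = -2.4Δo.

-2.4 Δo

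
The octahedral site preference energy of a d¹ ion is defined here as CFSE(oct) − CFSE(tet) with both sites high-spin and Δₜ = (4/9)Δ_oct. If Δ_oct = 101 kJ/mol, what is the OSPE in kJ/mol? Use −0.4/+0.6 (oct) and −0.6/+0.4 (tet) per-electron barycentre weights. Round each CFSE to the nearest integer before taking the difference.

-13

Octahedral high-spin t₂g¹ eg⁰: CFSE = -0.4 × 101 = -40 kJ/mol.
In a tetrahedral site the filling is e¹ t₂⁰: CFSE(tet) = -0.6Δₜ = -0.6 × (4/9)(101) = -27 kJ/mol.
OSPE = -40 − (-27) = -13 kJ/mol.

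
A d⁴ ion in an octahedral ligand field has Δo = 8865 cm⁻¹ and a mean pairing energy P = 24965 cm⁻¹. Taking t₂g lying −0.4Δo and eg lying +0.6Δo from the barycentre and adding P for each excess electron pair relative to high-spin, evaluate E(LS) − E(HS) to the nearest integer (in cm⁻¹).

High-spin d⁴ fills as t₂g³ eg¹ with CFSE 3(−0.4) + 1(+0.6) = -0.6Δo = -5319 cm⁻¹.
For low-spin the configuration is t₂g⁴ eg⁰: orbital energy -1.6 × 8865 = -14184 cm⁻¹, and 1 additional pair relative to high-spin adds 24965 cm⁻¹, giving 10781 cm⁻¹.
The difference is 10781 − (-5319) = 16100 cm⁻¹, so high-spin lies lower.

16100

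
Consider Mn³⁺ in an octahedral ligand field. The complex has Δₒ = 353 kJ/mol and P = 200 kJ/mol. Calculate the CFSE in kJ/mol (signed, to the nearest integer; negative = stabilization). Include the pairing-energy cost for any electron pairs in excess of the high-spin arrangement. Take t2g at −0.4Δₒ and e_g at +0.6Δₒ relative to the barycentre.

Mn³⁺: group 7, so d-count = 7 − 3 = 4.
Since Δₒ = 353 kJ/mol > P = 200 kJ/mol, the complex adopts the low-spin configuration.
Configuration: t2g^4 e_g^0.
Orbital CFSE = -1.6Δₒ = -1.6 × 353 = -565 kJ/mol.
Excess pairs vs high-spin: 1 − 0 = 1; pairing cost = +200 kJ/mol.
Net CFSE = -565 + 200 = -365 kJ/mol.

-365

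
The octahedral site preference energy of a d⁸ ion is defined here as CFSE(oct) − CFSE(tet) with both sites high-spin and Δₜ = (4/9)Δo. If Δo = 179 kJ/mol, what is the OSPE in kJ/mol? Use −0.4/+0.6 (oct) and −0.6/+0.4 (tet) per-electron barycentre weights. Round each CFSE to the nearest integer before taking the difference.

In an octahedral site d⁸ (HS) is t2g^6 e_g^2, giving CFSE(oct) = -1.2Δo = -215 kJ/mol.
Tetrahedral: e^4 t2^4, CFSE = 4(−0.6) + 4(+0.4) = -0.8Δₜ = -0.8 × (4/9) × 179 = -64 kJ/mol.
OSPE = CFSE(oct) − CFSE(tet) = -215 − (-64) = -151 kJ/mol.

-151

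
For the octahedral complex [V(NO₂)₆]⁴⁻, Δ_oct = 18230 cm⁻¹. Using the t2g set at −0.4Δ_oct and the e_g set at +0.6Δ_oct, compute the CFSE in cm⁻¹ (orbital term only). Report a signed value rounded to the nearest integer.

-21876

Each NO₂⁻ contributes -1; 6 × (-1) = -6. With overall charge -4, V is in the +2 oxidation state.
V is in group 5, so V²⁺ is d³ (5 − 2 = 3).
The d³ electrons fill as t2g^3 e_g^0.
CFSE(orbital) = 3×(-0.4Δ_oct) + 0×(0.6Δ_oct) = -1.2Δ_oct; with Δ_oct = 18230 cm⁻¹ that is -21876 cm⁻¹.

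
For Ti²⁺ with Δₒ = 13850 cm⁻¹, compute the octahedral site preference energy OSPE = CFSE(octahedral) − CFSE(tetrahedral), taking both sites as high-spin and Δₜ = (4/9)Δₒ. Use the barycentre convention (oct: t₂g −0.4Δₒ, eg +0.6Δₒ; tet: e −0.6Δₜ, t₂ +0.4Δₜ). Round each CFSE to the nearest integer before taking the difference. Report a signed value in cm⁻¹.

Ti is in group 4, so Ti²⁺ is d² (4 − 2 = 2).
In an octahedral site d² (HS) is t2g^2 e_g^0, giving CFSE(oct) = -0.8Δₒ = -11080 cm⁻¹.
Tetrahedral e^2 t2^0 gives -1.2Δₜ = -1.2 × (4/9) × 13850 = -7387 cm⁻¹.
Subtracting, OSPE = -11080 − (-7387) = -3693 cm⁻¹.

-3693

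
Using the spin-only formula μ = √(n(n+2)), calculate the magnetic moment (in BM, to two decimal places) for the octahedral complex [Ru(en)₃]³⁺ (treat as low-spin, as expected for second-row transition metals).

en is neutral, so the +3 overall charge sits on Ru: oxidation state +3.
Ru³⁺: group 8, so d-count = 8 − 3 = 5.
Configuration: t₂g⁵ eg⁰ → 1 unpaired electron.
μ(spin-only) = √[1(1+2)] = √3 ≈ 1.73 BM.

1.73 BM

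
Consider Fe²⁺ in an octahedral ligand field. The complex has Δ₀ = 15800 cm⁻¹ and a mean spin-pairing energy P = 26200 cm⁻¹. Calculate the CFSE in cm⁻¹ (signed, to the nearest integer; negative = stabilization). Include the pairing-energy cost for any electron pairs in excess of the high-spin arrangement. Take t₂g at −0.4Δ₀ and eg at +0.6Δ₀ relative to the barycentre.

-6320

Group 8 minus oxidation state +2 gives a d⁶ configuration for Fe²⁺.
Here Δ₀ < P (15800 < 26200), so the high-spin state is favoured.
Filling d⁶ accordingly: t₂g⁴ eg².
Orbital CFSE = -0.4Δ₀ = -0.4 × 15800 = -6320 cm⁻¹.
High-spin has no excess pairs, so no pairing correction applies.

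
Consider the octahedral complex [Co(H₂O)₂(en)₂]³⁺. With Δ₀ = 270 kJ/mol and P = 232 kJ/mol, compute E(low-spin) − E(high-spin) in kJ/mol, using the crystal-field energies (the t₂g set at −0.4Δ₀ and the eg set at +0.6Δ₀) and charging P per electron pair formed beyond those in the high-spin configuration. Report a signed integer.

Ligand charges: 2×(+0) from H₂O and 2×(+0) from en sum to +0; with overall charge +3, Co is +3.
Co sits in group 9; removing 3 electrons leaves Co³⁺ with 9 − 3 = 6 d electrons.
In the high-spin limit (t₂g⁴ eg²) the orbital term is -0.4Δ₀ = -108 kJ/mol, with no excess pairing.
Low-spin t₂g⁶ eg⁰ gives -2.4Δ₀ = -648 kJ/mol, but forming 2 extra pairs costs 2P = 464 kJ/mol, so E(LS) = -648 + 464 = -184 kJ/mol.
E(LS) − E(HS) = -184 − (-108) = -76 kJ/mol.

-76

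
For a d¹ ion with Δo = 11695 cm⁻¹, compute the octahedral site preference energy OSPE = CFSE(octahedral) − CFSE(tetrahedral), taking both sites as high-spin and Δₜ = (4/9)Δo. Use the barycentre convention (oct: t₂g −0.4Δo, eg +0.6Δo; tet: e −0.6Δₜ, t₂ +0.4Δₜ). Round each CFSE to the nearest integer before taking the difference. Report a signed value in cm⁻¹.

-1559

In an octahedral site d¹ (HS) is t₂g¹ eg⁰, giving CFSE(oct) = -0.4Δo = -4678 cm⁻¹.
Tetrahedral: e¹ t₂⁰, CFSE = 1(−0.6) + 0(+0.4) = -0.6Δₜ = -0.6 × (4/9) × 11695 = -3119 cm⁻¹.
OSPE = CFSE(oct) − CFSE(tet) = -4678 − (-3119) = -1559 cm⁻¹.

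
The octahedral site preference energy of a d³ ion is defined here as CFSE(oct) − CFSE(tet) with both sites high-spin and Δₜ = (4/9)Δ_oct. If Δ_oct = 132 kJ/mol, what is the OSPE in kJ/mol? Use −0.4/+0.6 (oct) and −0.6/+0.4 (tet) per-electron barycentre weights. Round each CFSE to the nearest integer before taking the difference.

-111

Octahedral high-spin t₂g³ eg⁰: CFSE = -1.2 × 132 = -158 kJ/mol.
In a tetrahedral site the filling is e² t₂¹: CFSE(tet) = -0.8Δₜ = -0.8 × (4/9)(132) = -47 kJ/mol.
OSPE = CFSE(oct) − CFSE(tet) = -158 − (-47) = -111 kJ/mol.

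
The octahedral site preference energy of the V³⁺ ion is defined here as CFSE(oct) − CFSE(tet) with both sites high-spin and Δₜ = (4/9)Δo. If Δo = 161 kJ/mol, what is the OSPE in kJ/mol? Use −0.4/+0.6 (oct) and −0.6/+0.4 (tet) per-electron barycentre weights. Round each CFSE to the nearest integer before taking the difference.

-43

V sits in group 5; removing 3 electrons leaves V³⁺ with 5 − 3 = 2 d electrons.
Octahedral high-spin t2g^2 e_g^0: CFSE = -0.8 × 161 = -129 kJ/mol.
Tetrahedral: e^2 t2^0, CFSE = 2(−0.6) + 0(+0.4) = -1.2Δₜ = -1.2 × (4/9) × 161 = -86 kJ/mol.
Subtracting, OSPE = -129 − (-86) = -43 kJ/mol.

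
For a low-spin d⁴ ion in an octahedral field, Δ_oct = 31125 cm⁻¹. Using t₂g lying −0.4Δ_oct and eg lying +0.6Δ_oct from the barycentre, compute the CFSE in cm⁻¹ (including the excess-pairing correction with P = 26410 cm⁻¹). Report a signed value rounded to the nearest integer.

Electron filling gives t₂g⁴ eg⁰.
Orbital CFSE = 4(-0.4) + 0(0.6) = -1.6Δ_oct = -1.6 × 31125 = -49800 cm⁻¹.
Pairing penalty: 1 pair vs 0 in the high-spin reference → 1 extra × P = 26410 cm⁻¹.
Net CFSE = -49800 + 26410 = -23390 cm⁻¹.

-23390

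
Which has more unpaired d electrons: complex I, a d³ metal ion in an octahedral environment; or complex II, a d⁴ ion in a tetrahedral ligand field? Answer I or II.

II

I: t₂g³ eg⁰ → 3 unpaired.
II: Tetrahedral fields are weak (Δₜ ≈ 4/9 Δₒ), so electrons fill high-spin; e^2 t2^2 → 4 unpaired.
So II has more unpaired electrons.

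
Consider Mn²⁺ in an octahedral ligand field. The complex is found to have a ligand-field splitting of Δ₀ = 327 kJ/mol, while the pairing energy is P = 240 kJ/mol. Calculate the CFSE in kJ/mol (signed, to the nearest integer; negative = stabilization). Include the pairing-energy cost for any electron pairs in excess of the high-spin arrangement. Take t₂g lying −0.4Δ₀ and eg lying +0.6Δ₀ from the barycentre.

-174

Mn sits in group 7; removing 2 electrons leaves Mn²⁺ with 7 − 2 = 5 d electrons.
Since Δ₀ = 327 kJ/mol > P = 240 kJ/mol, the complex adopts the low-spin configuration.
Configuration: t₂g⁵ eg⁰.
Orbital CFSE = -2.0Δ₀ = -2.0 × 327 = -654 kJ/mol.
Excess pairs vs high-spin: 2 − 0 = 2; pairing cost = +480 kJ/mol.
Net CFSE = -654 + 480 = -174 kJ/mol.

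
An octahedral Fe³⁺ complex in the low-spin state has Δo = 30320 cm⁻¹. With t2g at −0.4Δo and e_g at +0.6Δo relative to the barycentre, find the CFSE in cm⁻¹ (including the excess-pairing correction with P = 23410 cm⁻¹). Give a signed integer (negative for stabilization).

-13820

Fe³⁺: group 8, so d-count = 8 − 3 = 5.
Electron filling gives t2g^5 e_g^0.
The orbital stabilization is -2.0Δo = -2.0 × 30320 = -60640 cm⁻¹.
High-spin d⁵ would be t2g^3 e_g^2 with 0 pairs; low-spin has 2, so 2 excess pairs cost +2P = +46820 cm⁻¹.
Net CFSE = -60640 + 46820 = -13820 cm⁻¹.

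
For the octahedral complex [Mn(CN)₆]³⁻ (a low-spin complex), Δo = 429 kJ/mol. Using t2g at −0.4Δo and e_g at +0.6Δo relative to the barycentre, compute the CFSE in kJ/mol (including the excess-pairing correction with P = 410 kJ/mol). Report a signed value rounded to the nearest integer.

-276

Each CN⁻ contributes -1; 6 × (-1) = -6. With overall charge -3, Mn is in the +3 oxidation state.
Mn sits in group 7; removing 3 electrons leaves Mn³⁺ with 7 − 3 = 4 d electrons.
Configuration: t2g^4 e_g^0.
The orbital stabilization is -1.6Δo = -1.6 × 429 = -686 kJ/mol.
Pairing penalty: 1 pair vs 0 in the high-spin reference → 1 extra × P = 410 kJ/mol.
Net CFSE = -686 + 410 = -276 kJ/mol.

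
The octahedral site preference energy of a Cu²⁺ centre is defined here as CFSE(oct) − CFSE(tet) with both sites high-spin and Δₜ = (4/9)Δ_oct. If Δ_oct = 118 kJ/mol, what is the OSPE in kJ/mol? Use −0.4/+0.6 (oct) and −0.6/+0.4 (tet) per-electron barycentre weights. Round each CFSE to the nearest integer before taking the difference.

Cu is in group 11, so Cu²⁺ is d⁹ (11 − 2 = 9).
In an octahedral site d⁹ (HS) is t₂g⁶ eg³, giving CFSE(oct) = -0.6Δ_oct = -71 kJ/mol.
In a tetrahedral site the filling is e⁴ t₂⁵: CFSE(tet) = -0.4Δₜ = -0.4 × (4/9)(118) = -21 kJ/mol.
OSPE = -71 − (-21) = -50 kJ/mol.

-50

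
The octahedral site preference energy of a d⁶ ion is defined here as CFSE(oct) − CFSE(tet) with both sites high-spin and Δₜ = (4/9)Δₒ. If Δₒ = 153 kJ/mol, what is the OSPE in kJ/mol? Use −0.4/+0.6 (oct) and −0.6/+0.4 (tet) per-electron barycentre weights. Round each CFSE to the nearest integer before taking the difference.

In an octahedral site d⁶ (HS) is t2g^4 e_g^2, giving CFSE(oct) = -0.4Δₒ = -61 kJ/mol.
Tetrahedral: e^3 t2^3, CFSE = 3(−0.6) + 3(+0.4) = -0.6Δₜ = -0.6 × (4/9) × 153 = -41 kJ/mol.
Subtracting, OSPE = -61 − (-41) = -20 kJ/mol.

-20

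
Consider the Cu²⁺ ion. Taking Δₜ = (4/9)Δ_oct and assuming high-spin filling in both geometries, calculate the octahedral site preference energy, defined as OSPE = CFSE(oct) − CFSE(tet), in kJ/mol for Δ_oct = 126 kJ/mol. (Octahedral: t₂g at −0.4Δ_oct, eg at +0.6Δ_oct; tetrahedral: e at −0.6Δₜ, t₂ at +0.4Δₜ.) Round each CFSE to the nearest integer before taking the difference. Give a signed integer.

-54

Cu sits in group 11; removing 2 electrons leaves Cu²⁺ with 11 − 2 = 9 d electrons.
Octahedral (high-spin): t₂g⁶ eg³, CFSE = 6(−0.4) + 3(+0.6) = -0.6Δ_oct = -0.6 × 126 = -76 kJ/mol.
Tetrahedral: e⁴ t₂⁵, CFSE = 4(−0.6) + 5(+0.4) = -0.4Δₜ = -0.4 × (4/9) × 126 = -22 kJ/mol.
Subtracting, OSPE = -76 − (-22) = -54 kJ/mol.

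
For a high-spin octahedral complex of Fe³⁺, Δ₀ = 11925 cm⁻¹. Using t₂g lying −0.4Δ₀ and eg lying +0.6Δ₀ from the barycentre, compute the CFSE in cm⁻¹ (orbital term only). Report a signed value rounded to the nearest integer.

0

Fe sits in group 8; removing 3 electrons leaves Fe³⁺ with 8 − 3 = 5 d electrons.
Configuration: t₂g³ eg².
The orbital stabilization is 0.0Δ₀ = 0.0 × 11925 = 0 cm⁻¹.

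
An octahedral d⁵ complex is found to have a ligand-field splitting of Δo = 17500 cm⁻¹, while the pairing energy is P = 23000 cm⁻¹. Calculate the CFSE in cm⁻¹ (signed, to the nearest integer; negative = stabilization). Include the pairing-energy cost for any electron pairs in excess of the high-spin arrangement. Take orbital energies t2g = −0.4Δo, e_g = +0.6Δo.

Since Δo = 17500 cm⁻¹ < P = 23000 cm⁻¹, the complex adopts the high-spin configuration.
Configuration: t2g^3 e_g^2.
Orbital CFSE = 0.0Δo = 0.0 × 17500 = 0 cm⁻¹.
High-spin has no excess pairs, so no pairing correction applies.

0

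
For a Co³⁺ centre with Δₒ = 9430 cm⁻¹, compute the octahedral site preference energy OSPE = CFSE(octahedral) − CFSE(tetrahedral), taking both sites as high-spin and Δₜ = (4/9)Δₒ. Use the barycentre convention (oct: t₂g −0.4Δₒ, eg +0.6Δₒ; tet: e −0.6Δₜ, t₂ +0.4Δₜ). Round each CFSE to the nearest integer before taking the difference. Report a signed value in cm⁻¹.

-1257

Co³⁺: group 9, so d-count = 9 − 3 = 6.
Octahedral (high-spin): t₂g⁴ eg², CFSE = 4(−0.4) + 2(+0.6) = -0.4Δₒ = -0.4 × 9430 = -3772 cm⁻¹.
Tetrahedral: e³ t₂³, CFSE = 3(−0.6) + 3(+0.4) = -0.6Δₜ = -0.6 × (4/9) × 9430 = -2515 cm⁻¹.
OSPE = -3772 − (-2515) = -1257 cm⁻¹.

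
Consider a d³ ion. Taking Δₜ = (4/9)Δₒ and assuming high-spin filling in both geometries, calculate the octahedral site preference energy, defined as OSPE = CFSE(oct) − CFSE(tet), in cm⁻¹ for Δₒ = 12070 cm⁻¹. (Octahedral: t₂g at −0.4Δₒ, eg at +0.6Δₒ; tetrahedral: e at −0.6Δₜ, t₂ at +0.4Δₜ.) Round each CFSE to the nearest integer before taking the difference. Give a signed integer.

In an octahedral site d³ (HS) is t₂g³ eg⁰, giving CFSE(oct) = -1.2Δₒ = -14484 cm⁻¹.
In a tetrahedral site the filling is e² t₂¹: CFSE(tet) = -0.8Δₜ = -0.8 × (4/9)(12070) = -4292 cm⁻¹.
OSPE = CFSE(oct) − CFSE(tet) = -14484 − (-4292) = -10192 cm⁻¹.

-10192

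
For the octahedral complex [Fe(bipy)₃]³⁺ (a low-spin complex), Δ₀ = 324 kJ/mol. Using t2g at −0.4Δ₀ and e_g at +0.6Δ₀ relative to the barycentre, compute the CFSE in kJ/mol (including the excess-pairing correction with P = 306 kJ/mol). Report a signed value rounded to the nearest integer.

bipy is neutral, so the +3 overall charge sits on Fe: oxidation state +3.
Group 8 minus oxidation state +3 gives a d⁵ configuration for Fe³⁺.
The d⁵ electrons fill as t2g^5 e_g^0.
Orbital CFSE = 5(-0.4) + 0(0.6) = -2.0Δ₀ = -2.0 × 324 = -648 kJ/mol.
Pairing penalty: 2 pairs vs 0 in the high-spin reference → 2 extra × P = 612 kJ/mol.
Combining: -648 + 612 = -36 kJ/mol.

-36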